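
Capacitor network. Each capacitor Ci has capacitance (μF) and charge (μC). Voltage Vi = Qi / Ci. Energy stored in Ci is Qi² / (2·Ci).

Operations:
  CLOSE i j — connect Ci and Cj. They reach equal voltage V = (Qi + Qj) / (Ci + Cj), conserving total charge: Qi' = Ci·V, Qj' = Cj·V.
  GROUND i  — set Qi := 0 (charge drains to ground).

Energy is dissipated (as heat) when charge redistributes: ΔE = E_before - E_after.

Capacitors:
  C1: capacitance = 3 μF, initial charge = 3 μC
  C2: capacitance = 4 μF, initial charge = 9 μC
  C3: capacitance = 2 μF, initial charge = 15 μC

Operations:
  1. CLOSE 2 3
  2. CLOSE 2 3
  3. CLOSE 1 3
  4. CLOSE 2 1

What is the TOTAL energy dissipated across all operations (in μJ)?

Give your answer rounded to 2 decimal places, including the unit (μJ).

Initial: C1(3μF, Q=3μC, V=1.00V), C2(4μF, Q=9μC, V=2.25V), C3(2μF, Q=15μC, V=7.50V)
Op 1: CLOSE 2-3: Q_total=24.00, C_total=6.00, V=4.00; Q2=16.00, Q3=8.00; dissipated=18.375
Op 2: CLOSE 2-3: Q_total=24.00, C_total=6.00, V=4.00; Q2=16.00, Q3=8.00; dissipated=0.000
Op 3: CLOSE 1-3: Q_total=11.00, C_total=5.00, V=2.20; Q1=6.60, Q3=4.40; dissipated=5.400
Op 4: CLOSE 2-1: Q_total=22.60, C_total=7.00, V=3.23; Q2=12.91, Q1=9.69; dissipated=2.777
Total dissipated: 26.552 μJ

Answer: 26.55 μJ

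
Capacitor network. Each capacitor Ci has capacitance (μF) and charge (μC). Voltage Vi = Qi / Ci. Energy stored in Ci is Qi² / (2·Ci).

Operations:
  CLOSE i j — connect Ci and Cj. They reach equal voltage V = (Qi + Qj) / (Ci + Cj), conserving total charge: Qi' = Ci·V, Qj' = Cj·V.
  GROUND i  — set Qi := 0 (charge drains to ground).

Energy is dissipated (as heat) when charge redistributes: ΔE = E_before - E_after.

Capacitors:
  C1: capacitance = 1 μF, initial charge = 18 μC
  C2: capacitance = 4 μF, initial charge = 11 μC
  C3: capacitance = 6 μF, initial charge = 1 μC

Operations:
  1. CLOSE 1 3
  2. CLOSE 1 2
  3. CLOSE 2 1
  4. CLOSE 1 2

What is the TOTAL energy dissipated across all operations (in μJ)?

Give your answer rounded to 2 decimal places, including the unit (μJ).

Initial: C1(1μF, Q=18μC, V=18.00V), C2(4μF, Q=11μC, V=2.75V), C3(6μF, Q=1μC, V=0.17V)
Op 1: CLOSE 1-3: Q_total=19.00, C_total=7.00, V=2.71; Q1=2.71, Q3=16.29; dissipated=136.298
Op 2: CLOSE 1-2: Q_total=13.71, C_total=5.00, V=2.74; Q1=2.74, Q2=10.97; dissipated=0.001
Op 3: CLOSE 2-1: Q_total=13.71, C_total=5.00, V=2.74; Q2=10.97, Q1=2.74; dissipated=0.000
Op 4: CLOSE 1-2: Q_total=13.71, C_total=5.00, V=2.74; Q1=2.74, Q2=10.97; dissipated=0.000
Total dissipated: 136.298 μJ

Answer: 136.30 μJ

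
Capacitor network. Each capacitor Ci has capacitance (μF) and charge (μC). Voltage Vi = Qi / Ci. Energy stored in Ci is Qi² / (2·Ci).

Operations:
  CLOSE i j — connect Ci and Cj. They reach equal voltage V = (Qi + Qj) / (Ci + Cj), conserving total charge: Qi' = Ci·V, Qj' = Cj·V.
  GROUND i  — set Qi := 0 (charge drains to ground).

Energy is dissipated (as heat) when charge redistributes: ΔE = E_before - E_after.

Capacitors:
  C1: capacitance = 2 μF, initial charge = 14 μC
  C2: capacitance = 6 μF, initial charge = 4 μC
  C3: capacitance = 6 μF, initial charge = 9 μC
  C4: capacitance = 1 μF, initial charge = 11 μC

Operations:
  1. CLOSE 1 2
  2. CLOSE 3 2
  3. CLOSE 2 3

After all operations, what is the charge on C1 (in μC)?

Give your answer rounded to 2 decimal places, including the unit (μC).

Initial: C1(2μF, Q=14μC, V=7.00V), C2(6μF, Q=4μC, V=0.67V), C3(6μF, Q=9μC, V=1.50V), C4(1μF, Q=11μC, V=11.00V)
Op 1: CLOSE 1-2: Q_total=18.00, C_total=8.00, V=2.25; Q1=4.50, Q2=13.50; dissipated=30.083
Op 2: CLOSE 3-2: Q_total=22.50, C_total=12.00, V=1.88; Q3=11.25, Q2=11.25; dissipated=0.844
Op 3: CLOSE 2-3: Q_total=22.50, C_total=12.00, V=1.88; Q2=11.25, Q3=11.25; dissipated=0.000
Final charges: Q1=4.50, Q2=11.25, Q3=11.25, Q4=11.00

Answer: 4.50 μC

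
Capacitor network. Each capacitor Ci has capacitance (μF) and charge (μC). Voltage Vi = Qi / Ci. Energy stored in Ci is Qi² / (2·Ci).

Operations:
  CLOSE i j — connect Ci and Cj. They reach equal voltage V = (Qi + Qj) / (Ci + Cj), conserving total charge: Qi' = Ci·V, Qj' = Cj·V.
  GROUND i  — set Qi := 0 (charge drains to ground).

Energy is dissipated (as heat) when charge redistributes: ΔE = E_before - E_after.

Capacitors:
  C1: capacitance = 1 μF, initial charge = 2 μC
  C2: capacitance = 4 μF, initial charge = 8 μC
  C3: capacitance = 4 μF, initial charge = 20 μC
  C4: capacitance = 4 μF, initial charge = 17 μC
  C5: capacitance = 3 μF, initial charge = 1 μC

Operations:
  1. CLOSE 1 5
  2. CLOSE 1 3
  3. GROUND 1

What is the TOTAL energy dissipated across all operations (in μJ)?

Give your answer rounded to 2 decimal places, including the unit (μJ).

Answer: 16.88 μJ

Derivation:
Initial: C1(1μF, Q=2μC, V=2.00V), C2(4μF, Q=8μC, V=2.00V), C3(4μF, Q=20μC, V=5.00V), C4(4μF, Q=17μC, V=4.25V), C5(3μF, Q=1μC, V=0.33V)
Op 1: CLOSE 1-5: Q_total=3.00, C_total=4.00, V=0.75; Q1=0.75, Q5=2.25; dissipated=1.042
Op 2: CLOSE 1-3: Q_total=20.75, C_total=5.00, V=4.15; Q1=4.15, Q3=16.60; dissipated=7.225
Op 3: GROUND 1: Q1=0; energy lost=8.611
Total dissipated: 16.878 μJ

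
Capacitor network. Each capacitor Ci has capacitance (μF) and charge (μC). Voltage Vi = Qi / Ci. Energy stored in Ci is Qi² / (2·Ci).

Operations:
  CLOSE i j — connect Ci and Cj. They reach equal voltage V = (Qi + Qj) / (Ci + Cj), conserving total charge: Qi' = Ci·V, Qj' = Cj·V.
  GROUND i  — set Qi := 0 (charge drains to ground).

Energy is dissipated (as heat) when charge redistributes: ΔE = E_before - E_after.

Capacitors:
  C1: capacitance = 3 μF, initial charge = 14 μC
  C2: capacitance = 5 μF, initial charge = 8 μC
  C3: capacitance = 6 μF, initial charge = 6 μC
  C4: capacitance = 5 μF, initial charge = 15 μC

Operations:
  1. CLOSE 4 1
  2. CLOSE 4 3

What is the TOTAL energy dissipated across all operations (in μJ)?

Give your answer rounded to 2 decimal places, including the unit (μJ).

Initial: C1(3μF, Q=14μC, V=4.67V), C2(5μF, Q=8μC, V=1.60V), C3(6μF, Q=6μC, V=1.00V), C4(5μF, Q=15μC, V=3.00V)
Op 1: CLOSE 4-1: Q_total=29.00, C_total=8.00, V=3.62; Q4=18.12, Q1=10.88; dissipated=2.604
Op 2: CLOSE 4-3: Q_total=24.12, C_total=11.00, V=2.19; Q4=10.97, Q3=13.16; dissipated=9.396
Total dissipated: 12.000 μJ

Answer: 12.00 μJ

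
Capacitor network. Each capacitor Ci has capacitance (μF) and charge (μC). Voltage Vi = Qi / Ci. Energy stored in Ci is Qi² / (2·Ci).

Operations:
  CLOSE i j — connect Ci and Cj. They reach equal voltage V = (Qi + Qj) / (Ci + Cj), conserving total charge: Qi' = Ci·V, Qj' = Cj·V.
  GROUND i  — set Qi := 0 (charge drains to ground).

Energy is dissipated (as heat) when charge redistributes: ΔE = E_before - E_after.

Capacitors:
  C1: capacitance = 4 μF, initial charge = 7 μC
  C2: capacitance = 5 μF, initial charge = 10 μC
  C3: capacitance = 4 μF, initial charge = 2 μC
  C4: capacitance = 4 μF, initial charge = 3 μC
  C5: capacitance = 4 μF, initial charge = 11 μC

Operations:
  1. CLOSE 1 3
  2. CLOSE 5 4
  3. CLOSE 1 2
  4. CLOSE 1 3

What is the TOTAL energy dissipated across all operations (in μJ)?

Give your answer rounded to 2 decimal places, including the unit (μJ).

Answer: 6.65 μJ

Derivation:
Initial: C1(4μF, Q=7μC, V=1.75V), C2(5μF, Q=10μC, V=2.00V), C3(4μF, Q=2μC, V=0.50V), C4(4μF, Q=3μC, V=0.75V), C5(4μF, Q=11μC, V=2.75V)
Op 1: CLOSE 1-3: Q_total=9.00, C_total=8.00, V=1.12; Q1=4.50, Q3=4.50; dissipated=1.562
Op 2: CLOSE 5-4: Q_total=14.00, C_total=8.00, V=1.75; Q5=7.00, Q4=7.00; dissipated=4.000
Op 3: CLOSE 1-2: Q_total=14.50, C_total=9.00, V=1.61; Q1=6.44, Q2=8.06; dissipated=0.851
Op 4: CLOSE 1-3: Q_total=10.94, C_total=8.00, V=1.37; Q1=5.47, Q3=5.47; dissipated=0.236
Total dissipated: 6.649 μJ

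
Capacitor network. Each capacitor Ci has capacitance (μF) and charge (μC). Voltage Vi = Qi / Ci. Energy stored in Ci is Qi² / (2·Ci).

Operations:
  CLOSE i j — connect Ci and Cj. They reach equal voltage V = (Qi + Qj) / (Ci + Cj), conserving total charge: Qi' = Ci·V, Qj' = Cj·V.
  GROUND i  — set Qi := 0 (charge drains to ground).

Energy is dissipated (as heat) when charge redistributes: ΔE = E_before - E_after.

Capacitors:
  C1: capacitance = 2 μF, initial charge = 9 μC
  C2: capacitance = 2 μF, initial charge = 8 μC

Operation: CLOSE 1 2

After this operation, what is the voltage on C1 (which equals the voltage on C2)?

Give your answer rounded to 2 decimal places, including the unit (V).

Initial: C1(2μF, Q=9μC, V=4.50V), C2(2μF, Q=8μC, V=4.00V)
Op 1: CLOSE 1-2: Q_total=17.00, C_total=4.00, V=4.25; Q1=8.50, Q2=8.50; dissipated=0.125

Answer: 4.25 V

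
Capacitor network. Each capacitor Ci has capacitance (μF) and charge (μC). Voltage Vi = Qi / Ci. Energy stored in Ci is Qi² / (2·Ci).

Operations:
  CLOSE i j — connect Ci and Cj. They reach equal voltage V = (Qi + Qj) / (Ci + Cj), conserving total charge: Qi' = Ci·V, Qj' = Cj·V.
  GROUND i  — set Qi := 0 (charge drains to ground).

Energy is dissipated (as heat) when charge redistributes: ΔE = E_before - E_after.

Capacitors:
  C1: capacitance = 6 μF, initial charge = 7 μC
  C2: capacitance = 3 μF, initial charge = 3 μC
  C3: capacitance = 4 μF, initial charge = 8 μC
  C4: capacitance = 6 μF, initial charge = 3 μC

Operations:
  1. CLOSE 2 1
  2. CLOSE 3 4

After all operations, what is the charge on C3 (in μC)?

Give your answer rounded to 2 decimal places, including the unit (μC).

Answer: 4.40 μC

Derivation:
Initial: C1(6μF, Q=7μC, V=1.17V), C2(3μF, Q=3μC, V=1.00V), C3(4μF, Q=8μC, V=2.00V), C4(6μF, Q=3μC, V=0.50V)
Op 1: CLOSE 2-1: Q_total=10.00, C_total=9.00, V=1.11; Q2=3.33, Q1=6.67; dissipated=0.028
Op 2: CLOSE 3-4: Q_total=11.00, C_total=10.00, V=1.10; Q3=4.40, Q4=6.60; dissipated=2.700
Final charges: Q1=6.67, Q2=3.33, Q3=4.40, Q4=6.60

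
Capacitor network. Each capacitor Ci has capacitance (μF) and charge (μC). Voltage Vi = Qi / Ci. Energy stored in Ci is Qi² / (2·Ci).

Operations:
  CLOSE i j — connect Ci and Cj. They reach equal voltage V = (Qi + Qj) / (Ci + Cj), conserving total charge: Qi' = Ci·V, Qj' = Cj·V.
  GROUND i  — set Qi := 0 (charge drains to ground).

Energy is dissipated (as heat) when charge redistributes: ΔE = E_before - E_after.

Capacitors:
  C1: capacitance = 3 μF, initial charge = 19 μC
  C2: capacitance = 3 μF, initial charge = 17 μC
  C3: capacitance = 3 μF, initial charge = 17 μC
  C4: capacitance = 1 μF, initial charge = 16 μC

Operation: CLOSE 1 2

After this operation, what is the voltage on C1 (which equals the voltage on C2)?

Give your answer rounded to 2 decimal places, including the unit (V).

Initial: C1(3μF, Q=19μC, V=6.33V), C2(3μF, Q=17μC, V=5.67V), C3(3μF, Q=17μC, V=5.67V), C4(1μF, Q=16μC, V=16.00V)
Op 1: CLOSE 1-2: Q_total=36.00, C_total=6.00, V=6.00; Q1=18.00, Q2=18.00; dissipated=0.333

Answer: 6.00 V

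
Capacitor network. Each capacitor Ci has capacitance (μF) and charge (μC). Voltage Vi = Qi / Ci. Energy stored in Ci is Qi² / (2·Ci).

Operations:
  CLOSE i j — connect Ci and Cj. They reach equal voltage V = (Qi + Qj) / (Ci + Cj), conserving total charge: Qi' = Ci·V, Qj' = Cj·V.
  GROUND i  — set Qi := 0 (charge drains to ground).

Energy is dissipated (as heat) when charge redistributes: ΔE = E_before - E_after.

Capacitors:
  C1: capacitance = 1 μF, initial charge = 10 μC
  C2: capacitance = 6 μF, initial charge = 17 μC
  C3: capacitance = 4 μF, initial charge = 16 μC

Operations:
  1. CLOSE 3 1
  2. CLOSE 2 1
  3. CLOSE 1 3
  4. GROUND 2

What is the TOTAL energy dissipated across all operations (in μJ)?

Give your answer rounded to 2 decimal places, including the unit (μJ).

Initial: C1(1μF, Q=10μC, V=10.00V), C2(6μF, Q=17μC, V=2.83V), C3(4μF, Q=16μC, V=4.00V)
Op 1: CLOSE 3-1: Q_total=26.00, C_total=5.00, V=5.20; Q3=20.80, Q1=5.20; dissipated=14.400
Op 2: CLOSE 2-1: Q_total=22.20, C_total=7.00, V=3.17; Q2=19.03, Q1=3.17; dissipated=2.400
Op 3: CLOSE 1-3: Q_total=23.97, C_total=5.00, V=4.79; Q1=4.79, Q3=19.18; dissipated=1.646
Op 4: GROUND 2: Q2=0; energy lost=30.174
Total dissipated: 48.620 μJ

Answer: 48.62 μJ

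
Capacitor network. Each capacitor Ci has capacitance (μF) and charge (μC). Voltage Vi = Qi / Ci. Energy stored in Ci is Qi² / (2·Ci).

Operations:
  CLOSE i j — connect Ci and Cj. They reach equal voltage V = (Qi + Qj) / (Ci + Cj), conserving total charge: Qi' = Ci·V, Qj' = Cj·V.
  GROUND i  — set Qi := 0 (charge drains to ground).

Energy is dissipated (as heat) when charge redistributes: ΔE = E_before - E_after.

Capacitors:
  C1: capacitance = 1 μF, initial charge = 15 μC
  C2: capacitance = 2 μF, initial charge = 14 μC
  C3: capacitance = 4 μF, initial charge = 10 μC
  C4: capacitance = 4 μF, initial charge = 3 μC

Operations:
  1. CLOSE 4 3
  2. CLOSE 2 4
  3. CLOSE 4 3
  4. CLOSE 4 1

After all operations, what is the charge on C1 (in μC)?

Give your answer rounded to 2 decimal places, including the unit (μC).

Answer: 5.02 μC

Derivation:
Initial: C1(1μF, Q=15μC, V=15.00V), C2(2μF, Q=14μC, V=7.00V), C3(4μF, Q=10μC, V=2.50V), C4(4μF, Q=3μC, V=0.75V)
Op 1: CLOSE 4-3: Q_total=13.00, C_total=8.00, V=1.62; Q4=6.50, Q3=6.50; dissipated=3.062
Op 2: CLOSE 2-4: Q_total=20.50, C_total=6.00, V=3.42; Q2=6.83, Q4=13.67; dissipated=19.260
Op 3: CLOSE 4-3: Q_total=20.17, C_total=8.00, V=2.52; Q4=10.08, Q3=10.08; dissipated=3.210
Op 4: CLOSE 4-1: Q_total=25.08, C_total=5.00, V=5.02; Q4=20.07, Q1=5.02; dissipated=62.292
Final charges: Q1=5.02, Q2=6.83, Q3=10.08, Q4=20.07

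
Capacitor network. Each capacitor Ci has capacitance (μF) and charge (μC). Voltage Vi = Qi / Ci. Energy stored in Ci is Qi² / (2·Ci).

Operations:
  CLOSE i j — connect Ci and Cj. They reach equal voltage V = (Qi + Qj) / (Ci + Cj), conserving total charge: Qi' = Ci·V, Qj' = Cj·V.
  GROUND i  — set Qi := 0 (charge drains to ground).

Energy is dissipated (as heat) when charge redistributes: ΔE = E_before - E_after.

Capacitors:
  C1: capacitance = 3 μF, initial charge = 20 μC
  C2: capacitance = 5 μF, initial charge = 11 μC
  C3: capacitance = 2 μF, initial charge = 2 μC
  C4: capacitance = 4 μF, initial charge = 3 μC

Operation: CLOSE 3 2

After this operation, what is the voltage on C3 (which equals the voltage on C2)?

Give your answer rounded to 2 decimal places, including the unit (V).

Answer: 1.86 V

Derivation:
Initial: C1(3μF, Q=20μC, V=6.67V), C2(5μF, Q=11μC, V=2.20V), C3(2μF, Q=2μC, V=1.00V), C4(4μF, Q=3μC, V=0.75V)
Op 1: CLOSE 3-2: Q_total=13.00, C_total=7.00, V=1.86; Q3=3.71, Q2=9.29; dissipated=1.029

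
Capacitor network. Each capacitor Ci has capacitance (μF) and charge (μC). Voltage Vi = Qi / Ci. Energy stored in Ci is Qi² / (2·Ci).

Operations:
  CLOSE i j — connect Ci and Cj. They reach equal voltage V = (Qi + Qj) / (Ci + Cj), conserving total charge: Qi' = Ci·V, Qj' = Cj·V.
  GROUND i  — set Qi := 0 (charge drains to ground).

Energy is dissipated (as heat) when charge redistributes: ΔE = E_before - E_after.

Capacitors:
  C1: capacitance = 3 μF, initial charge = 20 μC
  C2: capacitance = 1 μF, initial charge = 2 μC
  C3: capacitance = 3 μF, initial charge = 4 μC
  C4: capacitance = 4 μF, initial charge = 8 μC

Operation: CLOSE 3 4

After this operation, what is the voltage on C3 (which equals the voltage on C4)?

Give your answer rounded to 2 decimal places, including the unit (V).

Initial: C1(3μF, Q=20μC, V=6.67V), C2(1μF, Q=2μC, V=2.00V), C3(3μF, Q=4μC, V=1.33V), C4(4μF, Q=8μC, V=2.00V)
Op 1: CLOSE 3-4: Q_total=12.00, C_total=7.00, V=1.71; Q3=5.14, Q4=6.86; dissipated=0.381

Answer: 1.71 V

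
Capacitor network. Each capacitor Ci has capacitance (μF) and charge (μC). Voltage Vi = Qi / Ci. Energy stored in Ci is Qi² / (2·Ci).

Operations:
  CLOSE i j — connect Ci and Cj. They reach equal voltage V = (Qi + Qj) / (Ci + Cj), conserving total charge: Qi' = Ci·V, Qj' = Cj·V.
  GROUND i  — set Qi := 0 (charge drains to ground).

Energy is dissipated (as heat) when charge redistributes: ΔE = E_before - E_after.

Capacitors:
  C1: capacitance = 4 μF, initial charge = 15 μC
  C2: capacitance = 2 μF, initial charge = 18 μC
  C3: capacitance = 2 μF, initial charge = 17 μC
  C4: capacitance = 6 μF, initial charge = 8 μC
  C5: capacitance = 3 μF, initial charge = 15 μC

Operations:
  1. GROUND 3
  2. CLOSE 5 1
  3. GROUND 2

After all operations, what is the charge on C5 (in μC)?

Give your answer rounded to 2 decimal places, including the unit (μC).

Answer: 12.86 μC

Derivation:
Initial: C1(4μF, Q=15μC, V=3.75V), C2(2μF, Q=18μC, V=9.00V), C3(2μF, Q=17μC, V=8.50V), C4(6μF, Q=8μC, V=1.33V), C5(3μF, Q=15μC, V=5.00V)
Op 1: GROUND 3: Q3=0; energy lost=72.250
Op 2: CLOSE 5-1: Q_total=30.00, C_total=7.00, V=4.29; Q5=12.86, Q1=17.14; dissipated=1.339
Op 3: GROUND 2: Q2=0; energy lost=81.000
Final charges: Q1=17.14, Q2=0.00, Q3=0.00, Q4=8.00, Q5=12.86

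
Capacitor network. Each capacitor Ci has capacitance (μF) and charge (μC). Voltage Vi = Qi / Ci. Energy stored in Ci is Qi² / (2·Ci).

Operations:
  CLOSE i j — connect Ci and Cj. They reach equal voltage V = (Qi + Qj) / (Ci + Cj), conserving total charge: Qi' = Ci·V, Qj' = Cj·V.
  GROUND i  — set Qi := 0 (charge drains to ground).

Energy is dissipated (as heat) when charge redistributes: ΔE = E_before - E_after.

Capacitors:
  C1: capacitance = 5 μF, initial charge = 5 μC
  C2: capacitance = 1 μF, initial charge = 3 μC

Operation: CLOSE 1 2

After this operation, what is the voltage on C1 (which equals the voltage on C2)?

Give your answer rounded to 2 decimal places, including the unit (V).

Initial: C1(5μF, Q=5μC, V=1.00V), C2(1μF, Q=3μC, V=3.00V)
Op 1: CLOSE 1-2: Q_total=8.00, C_total=6.00, V=1.33; Q1=6.67, Q2=1.33; dissipated=1.667

Answer: 1.33 V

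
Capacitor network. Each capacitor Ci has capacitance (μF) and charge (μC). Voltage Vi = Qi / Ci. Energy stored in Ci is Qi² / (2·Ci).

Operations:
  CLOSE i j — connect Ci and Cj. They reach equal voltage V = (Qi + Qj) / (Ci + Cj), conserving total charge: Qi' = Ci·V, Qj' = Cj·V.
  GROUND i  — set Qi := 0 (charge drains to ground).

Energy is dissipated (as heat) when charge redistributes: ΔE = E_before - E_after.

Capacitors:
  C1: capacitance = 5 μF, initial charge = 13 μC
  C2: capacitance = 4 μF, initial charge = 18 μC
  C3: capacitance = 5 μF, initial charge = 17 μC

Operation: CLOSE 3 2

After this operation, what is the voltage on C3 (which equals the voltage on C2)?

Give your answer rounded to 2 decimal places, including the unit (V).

Initial: C1(5μF, Q=13μC, V=2.60V), C2(4μF, Q=18μC, V=4.50V), C3(5μF, Q=17μC, V=3.40V)
Op 1: CLOSE 3-2: Q_total=35.00, C_total=9.00, V=3.89; Q3=19.44, Q2=15.56; dissipated=1.344

Answer: 3.89 V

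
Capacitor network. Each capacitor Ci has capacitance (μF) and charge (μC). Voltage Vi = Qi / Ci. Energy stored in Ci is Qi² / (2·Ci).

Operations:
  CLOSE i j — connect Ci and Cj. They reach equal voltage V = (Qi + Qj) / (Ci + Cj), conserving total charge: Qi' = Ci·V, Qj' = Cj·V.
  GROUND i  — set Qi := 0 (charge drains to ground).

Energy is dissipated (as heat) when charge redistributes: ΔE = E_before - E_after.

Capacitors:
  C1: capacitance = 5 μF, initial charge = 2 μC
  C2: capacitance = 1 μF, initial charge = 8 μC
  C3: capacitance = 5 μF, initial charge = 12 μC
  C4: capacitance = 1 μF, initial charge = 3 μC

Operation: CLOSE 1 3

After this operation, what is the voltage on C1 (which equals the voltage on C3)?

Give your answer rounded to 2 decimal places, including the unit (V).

Initial: C1(5μF, Q=2μC, V=0.40V), C2(1μF, Q=8μC, V=8.00V), C3(5μF, Q=12μC, V=2.40V), C4(1μF, Q=3μC, V=3.00V)
Op 1: CLOSE 1-3: Q_total=14.00, C_total=10.00, V=1.40; Q1=7.00, Q3=7.00; dissipated=5.000

Answer: 1.40 V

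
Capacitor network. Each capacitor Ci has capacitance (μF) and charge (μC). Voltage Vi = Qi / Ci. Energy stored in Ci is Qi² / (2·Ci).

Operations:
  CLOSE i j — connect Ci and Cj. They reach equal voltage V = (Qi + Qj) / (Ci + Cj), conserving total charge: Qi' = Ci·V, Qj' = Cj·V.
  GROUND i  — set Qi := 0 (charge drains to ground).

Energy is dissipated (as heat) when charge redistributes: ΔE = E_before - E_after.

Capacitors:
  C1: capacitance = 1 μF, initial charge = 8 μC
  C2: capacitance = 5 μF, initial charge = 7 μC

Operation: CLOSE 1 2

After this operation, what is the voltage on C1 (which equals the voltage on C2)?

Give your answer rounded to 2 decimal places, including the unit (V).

Answer: 2.50 V

Derivation:
Initial: C1(1μF, Q=8μC, V=8.00V), C2(5μF, Q=7μC, V=1.40V)
Op 1: CLOSE 1-2: Q_total=15.00, C_total=6.00, V=2.50; Q1=2.50, Q2=12.50; dissipated=18.150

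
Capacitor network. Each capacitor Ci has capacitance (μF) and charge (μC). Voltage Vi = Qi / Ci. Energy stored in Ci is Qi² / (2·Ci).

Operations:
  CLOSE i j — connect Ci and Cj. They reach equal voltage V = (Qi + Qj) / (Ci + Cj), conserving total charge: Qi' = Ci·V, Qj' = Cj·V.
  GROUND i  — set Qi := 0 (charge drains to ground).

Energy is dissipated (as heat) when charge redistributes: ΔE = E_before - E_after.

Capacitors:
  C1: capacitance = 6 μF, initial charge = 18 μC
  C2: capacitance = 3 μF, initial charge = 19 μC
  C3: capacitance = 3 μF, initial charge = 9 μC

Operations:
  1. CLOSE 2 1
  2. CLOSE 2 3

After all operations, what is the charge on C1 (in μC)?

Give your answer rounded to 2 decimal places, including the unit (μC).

Answer: 24.67 μC

Derivation:
Initial: C1(6μF, Q=18μC, V=3.00V), C2(3μF, Q=19μC, V=6.33V), C3(3μF, Q=9μC, V=3.00V)
Op 1: CLOSE 2-1: Q_total=37.00, C_total=9.00, V=4.11; Q2=12.33, Q1=24.67; dissipated=11.111
Op 2: CLOSE 2-3: Q_total=21.33, C_total=6.00, V=3.56; Q2=10.67, Q3=10.67; dissipated=0.926
Final charges: Q1=24.67, Q2=10.67, Q3=10.67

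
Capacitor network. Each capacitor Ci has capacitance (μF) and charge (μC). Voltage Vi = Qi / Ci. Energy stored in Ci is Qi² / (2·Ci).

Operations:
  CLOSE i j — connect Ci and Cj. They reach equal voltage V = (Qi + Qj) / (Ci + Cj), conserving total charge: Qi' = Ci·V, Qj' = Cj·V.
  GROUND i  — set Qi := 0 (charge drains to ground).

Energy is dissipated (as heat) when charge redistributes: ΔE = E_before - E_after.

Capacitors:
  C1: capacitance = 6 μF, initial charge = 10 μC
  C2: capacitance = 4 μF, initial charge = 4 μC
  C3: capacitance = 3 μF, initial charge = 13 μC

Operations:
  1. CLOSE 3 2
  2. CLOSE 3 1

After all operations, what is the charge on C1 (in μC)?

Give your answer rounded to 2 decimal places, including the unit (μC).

Answer: 11.52 μC

Derivation:
Initial: C1(6μF, Q=10μC, V=1.67V), C2(4μF, Q=4μC, V=1.00V), C3(3μF, Q=13μC, V=4.33V)
Op 1: CLOSE 3-2: Q_total=17.00, C_total=7.00, V=2.43; Q3=7.29, Q2=9.71; dissipated=9.524
Op 2: CLOSE 3-1: Q_total=17.29, C_total=9.00, V=1.92; Q3=5.76, Q1=11.52; dissipated=0.580
Final charges: Q1=11.52, Q2=9.71, Q3=5.76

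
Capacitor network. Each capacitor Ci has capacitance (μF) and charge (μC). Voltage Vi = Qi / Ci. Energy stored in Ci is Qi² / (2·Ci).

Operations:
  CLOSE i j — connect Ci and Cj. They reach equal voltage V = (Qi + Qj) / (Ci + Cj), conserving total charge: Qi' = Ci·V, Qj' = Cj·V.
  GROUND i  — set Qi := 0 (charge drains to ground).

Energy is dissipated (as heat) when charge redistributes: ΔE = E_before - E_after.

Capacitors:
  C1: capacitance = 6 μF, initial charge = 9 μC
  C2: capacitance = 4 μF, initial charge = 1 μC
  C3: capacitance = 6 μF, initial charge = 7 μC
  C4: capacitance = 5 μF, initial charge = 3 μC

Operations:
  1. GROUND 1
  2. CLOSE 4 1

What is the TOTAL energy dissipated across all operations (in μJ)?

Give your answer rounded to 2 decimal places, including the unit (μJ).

Answer: 7.24 μJ

Derivation:
Initial: C1(6μF, Q=9μC, V=1.50V), C2(4μF, Q=1μC, V=0.25V), C3(6μF, Q=7μC, V=1.17V), C4(5μF, Q=3μC, V=0.60V)
Op 1: GROUND 1: Q1=0; energy lost=6.750
Op 2: CLOSE 4-1: Q_total=3.00, C_total=11.00, V=0.27; Q4=1.36, Q1=1.64; dissipated=0.491
Total dissipated: 7.241 μJ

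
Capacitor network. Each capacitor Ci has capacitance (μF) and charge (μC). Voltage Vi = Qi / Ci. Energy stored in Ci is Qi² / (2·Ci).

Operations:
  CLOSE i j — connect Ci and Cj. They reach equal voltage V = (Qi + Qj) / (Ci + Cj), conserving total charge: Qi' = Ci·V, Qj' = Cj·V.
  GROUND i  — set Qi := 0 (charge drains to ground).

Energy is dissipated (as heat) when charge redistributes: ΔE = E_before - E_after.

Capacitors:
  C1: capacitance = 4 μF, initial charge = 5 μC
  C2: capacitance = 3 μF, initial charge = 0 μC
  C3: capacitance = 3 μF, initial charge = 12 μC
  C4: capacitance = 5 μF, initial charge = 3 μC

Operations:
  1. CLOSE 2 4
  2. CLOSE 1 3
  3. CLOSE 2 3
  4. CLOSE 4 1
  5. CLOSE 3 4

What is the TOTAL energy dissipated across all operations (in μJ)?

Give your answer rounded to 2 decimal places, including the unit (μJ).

Answer: 14.68 μJ

Derivation:
Initial: C1(4μF, Q=5μC, V=1.25V), C2(3μF, Q=0μC, V=0.00V), C3(3μF, Q=12μC, V=4.00V), C4(5μF, Q=3μC, V=0.60V)
Op 1: CLOSE 2-4: Q_total=3.00, C_total=8.00, V=0.38; Q2=1.12, Q4=1.88; dissipated=0.338
Op 2: CLOSE 1-3: Q_total=17.00, C_total=7.00, V=2.43; Q1=9.71, Q3=7.29; dissipated=6.482
Op 3: CLOSE 2-3: Q_total=8.41, C_total=6.00, V=1.40; Q2=4.21, Q3=4.21; dissipated=3.163
Op 4: CLOSE 4-1: Q_total=11.59, C_total=9.00, V=1.29; Q4=6.44, Q1=5.15; dissipated=4.686
Op 5: CLOSE 3-4: Q_total=10.64, C_total=8.00, V=1.33; Q3=3.99, Q4=6.65; dissipated=0.012
Total dissipated: 14.680 μJ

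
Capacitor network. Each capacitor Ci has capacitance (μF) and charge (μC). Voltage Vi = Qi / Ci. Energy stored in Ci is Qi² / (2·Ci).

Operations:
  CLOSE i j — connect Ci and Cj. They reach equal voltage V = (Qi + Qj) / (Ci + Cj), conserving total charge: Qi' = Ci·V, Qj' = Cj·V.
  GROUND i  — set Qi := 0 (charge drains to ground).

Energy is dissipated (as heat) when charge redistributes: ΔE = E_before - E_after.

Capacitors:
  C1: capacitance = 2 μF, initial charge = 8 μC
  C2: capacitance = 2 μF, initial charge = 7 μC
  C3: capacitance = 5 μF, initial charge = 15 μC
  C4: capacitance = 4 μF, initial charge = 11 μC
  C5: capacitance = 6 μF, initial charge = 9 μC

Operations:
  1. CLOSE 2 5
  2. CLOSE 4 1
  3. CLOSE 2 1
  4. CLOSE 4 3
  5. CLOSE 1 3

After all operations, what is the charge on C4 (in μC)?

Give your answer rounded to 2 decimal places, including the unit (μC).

Answer: 12.30 μC

Derivation:
Initial: C1(2μF, Q=8μC, V=4.00V), C2(2μF, Q=7μC, V=3.50V), C3(5μF, Q=15μC, V=3.00V), C4(4μF, Q=11μC, V=2.75V), C5(6μF, Q=9μC, V=1.50V)
Op 1: CLOSE 2-5: Q_total=16.00, C_total=8.00, V=2.00; Q2=4.00, Q5=12.00; dissipated=3.000
Op 2: CLOSE 4-1: Q_total=19.00, C_total=6.00, V=3.17; Q4=12.67, Q1=6.33; dissipated=1.042
Op 3: CLOSE 2-1: Q_total=10.33, C_total=4.00, V=2.58; Q2=5.17, Q1=5.17; dissipated=0.681
Op 4: CLOSE 4-3: Q_total=27.67, C_total=9.00, V=3.07; Q4=12.30, Q3=15.37; dissipated=0.031
Op 5: CLOSE 1-3: Q_total=20.54, C_total=7.00, V=2.93; Q1=5.87, Q3=14.67; dissipated=0.172
Final charges: Q1=5.87, Q2=5.17, Q3=14.67, Q4=12.30, Q5=12.00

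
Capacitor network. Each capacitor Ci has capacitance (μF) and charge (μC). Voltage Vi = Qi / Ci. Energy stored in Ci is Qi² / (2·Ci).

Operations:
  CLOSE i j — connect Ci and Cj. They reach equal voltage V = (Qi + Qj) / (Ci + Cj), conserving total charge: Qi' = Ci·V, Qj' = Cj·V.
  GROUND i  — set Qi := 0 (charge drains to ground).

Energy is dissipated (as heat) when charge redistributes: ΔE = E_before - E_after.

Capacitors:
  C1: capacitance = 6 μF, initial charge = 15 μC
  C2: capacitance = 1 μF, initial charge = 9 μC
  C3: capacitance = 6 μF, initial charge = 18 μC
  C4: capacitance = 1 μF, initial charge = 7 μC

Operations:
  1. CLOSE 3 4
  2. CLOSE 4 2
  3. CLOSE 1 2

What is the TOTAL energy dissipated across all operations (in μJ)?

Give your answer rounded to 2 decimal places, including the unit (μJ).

Initial: C1(6μF, Q=15μC, V=2.50V), C2(1μF, Q=9μC, V=9.00V), C3(6μF, Q=18μC, V=3.00V), C4(1μF, Q=7μC, V=7.00V)
Op 1: CLOSE 3-4: Q_total=25.00, C_total=7.00, V=3.57; Q3=21.43, Q4=3.57; dissipated=6.857
Op 2: CLOSE 4-2: Q_total=12.57, C_total=2.00, V=6.29; Q4=6.29, Q2=6.29; dissipated=7.367
Op 3: CLOSE 1-2: Q_total=21.29, C_total=7.00, V=3.04; Q1=18.24, Q2=3.04; dissipated=6.142
Total dissipated: 20.367 μJ

Answer: 20.37 μJ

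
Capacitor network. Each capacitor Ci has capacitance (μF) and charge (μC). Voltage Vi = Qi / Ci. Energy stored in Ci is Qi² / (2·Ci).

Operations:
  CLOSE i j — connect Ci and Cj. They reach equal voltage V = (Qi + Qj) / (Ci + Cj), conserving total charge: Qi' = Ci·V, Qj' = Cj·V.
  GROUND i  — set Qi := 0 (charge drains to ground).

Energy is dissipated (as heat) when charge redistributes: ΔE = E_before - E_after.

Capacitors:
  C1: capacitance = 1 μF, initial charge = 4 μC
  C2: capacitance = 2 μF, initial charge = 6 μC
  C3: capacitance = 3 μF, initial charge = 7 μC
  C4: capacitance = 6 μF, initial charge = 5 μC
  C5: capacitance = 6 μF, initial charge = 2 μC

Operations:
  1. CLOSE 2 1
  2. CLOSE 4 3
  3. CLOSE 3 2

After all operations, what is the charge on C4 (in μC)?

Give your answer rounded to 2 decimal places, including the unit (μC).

Initial: C1(1μF, Q=4μC, V=4.00V), C2(2μF, Q=6μC, V=3.00V), C3(3μF, Q=7μC, V=2.33V), C4(6μF, Q=5μC, V=0.83V), C5(6μF, Q=2μC, V=0.33V)
Op 1: CLOSE 2-1: Q_total=10.00, C_total=3.00, V=3.33; Q2=6.67, Q1=3.33; dissipated=0.333
Op 2: CLOSE 4-3: Q_total=12.00, C_total=9.00, V=1.33; Q4=8.00, Q3=4.00; dissipated=2.250
Op 3: CLOSE 3-2: Q_total=10.67, C_total=5.00, V=2.13; Q3=6.40, Q2=4.27; dissipated=2.400
Final charges: Q1=3.33, Q2=4.27, Q3=6.40, Q4=8.00, Q5=2.00

Answer: 8.00 μC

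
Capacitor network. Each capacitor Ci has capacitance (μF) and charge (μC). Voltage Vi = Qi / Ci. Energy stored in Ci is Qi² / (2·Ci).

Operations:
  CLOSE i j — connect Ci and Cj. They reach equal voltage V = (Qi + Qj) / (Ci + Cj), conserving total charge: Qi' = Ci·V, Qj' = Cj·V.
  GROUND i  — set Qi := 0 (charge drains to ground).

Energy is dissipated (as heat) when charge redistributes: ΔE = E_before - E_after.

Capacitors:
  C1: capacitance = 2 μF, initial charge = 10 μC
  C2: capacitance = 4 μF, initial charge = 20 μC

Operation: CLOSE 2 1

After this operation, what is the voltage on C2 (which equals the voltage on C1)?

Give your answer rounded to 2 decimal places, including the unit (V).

Answer: 5.00 V

Derivation:
Initial: C1(2μF, Q=10μC, V=5.00V), C2(4μF, Q=20μC, V=5.00V)
Op 1: CLOSE 2-1: Q_total=30.00, C_total=6.00, V=5.00; Q2=20.00, Q1=10.00; dissipated=0.000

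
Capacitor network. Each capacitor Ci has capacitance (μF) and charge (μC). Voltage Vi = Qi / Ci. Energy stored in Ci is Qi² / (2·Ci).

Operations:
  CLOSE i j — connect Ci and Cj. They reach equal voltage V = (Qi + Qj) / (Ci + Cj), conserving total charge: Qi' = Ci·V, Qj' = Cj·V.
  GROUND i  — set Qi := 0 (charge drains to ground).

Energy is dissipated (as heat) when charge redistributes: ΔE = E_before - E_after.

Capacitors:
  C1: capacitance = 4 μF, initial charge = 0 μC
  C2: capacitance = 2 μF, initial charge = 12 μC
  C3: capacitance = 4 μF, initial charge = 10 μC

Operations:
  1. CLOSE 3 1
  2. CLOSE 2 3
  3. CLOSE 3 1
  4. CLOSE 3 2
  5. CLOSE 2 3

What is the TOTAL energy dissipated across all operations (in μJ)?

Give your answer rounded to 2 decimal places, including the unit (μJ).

Initial: C1(4μF, Q=0μC, V=0.00V), C2(2μF, Q=12μC, V=6.00V), C3(4μF, Q=10μC, V=2.50V)
Op 1: CLOSE 3-1: Q_total=10.00, C_total=8.00, V=1.25; Q3=5.00, Q1=5.00; dissipated=6.250
Op 2: CLOSE 2-3: Q_total=17.00, C_total=6.00, V=2.83; Q2=5.67, Q3=11.33; dissipated=15.042
Op 3: CLOSE 3-1: Q_total=16.33, C_total=8.00, V=2.04; Q3=8.17, Q1=8.17; dissipated=2.507
Op 4: CLOSE 3-2: Q_total=13.83, C_total=6.00, V=2.31; Q3=9.22, Q2=4.61; dissipated=0.418
Op 5: CLOSE 2-3: Q_total=13.83, C_total=6.00, V=2.31; Q2=4.61, Q3=9.22; dissipated=0.000
Total dissipated: 24.216 μJ

Answer: 24.22 μJ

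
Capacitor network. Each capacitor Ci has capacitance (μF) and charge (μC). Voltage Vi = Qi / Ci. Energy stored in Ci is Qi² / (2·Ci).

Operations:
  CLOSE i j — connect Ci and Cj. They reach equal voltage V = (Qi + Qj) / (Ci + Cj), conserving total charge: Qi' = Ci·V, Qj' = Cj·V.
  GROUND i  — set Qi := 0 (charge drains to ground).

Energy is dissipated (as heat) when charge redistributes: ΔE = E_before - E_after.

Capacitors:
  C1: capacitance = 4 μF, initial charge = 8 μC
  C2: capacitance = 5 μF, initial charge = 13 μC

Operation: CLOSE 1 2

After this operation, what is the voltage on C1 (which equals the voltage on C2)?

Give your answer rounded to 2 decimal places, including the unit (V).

Initial: C1(4μF, Q=8μC, V=2.00V), C2(5μF, Q=13μC, V=2.60V)
Op 1: CLOSE 1-2: Q_total=21.00, C_total=9.00, V=2.33; Q1=9.33, Q2=11.67; dissipated=0.400

Answer: 2.33 V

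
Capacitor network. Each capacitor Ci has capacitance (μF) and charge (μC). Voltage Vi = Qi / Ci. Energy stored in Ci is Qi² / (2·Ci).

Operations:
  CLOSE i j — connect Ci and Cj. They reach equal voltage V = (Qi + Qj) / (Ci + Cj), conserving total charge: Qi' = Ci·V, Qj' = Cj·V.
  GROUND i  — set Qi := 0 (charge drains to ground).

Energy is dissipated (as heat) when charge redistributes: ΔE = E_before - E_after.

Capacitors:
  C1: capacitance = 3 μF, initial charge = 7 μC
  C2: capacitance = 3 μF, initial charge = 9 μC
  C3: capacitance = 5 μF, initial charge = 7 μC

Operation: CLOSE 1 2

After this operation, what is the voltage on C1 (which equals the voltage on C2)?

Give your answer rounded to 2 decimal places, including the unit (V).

Answer: 2.67 V

Derivation:
Initial: C1(3μF, Q=7μC, V=2.33V), C2(3μF, Q=9μC, V=3.00V), C3(5μF, Q=7μC, V=1.40V)
Op 1: CLOSE 1-2: Q_total=16.00, C_total=6.00, V=2.67; Q1=8.00, Q2=8.00; dissipated=0.333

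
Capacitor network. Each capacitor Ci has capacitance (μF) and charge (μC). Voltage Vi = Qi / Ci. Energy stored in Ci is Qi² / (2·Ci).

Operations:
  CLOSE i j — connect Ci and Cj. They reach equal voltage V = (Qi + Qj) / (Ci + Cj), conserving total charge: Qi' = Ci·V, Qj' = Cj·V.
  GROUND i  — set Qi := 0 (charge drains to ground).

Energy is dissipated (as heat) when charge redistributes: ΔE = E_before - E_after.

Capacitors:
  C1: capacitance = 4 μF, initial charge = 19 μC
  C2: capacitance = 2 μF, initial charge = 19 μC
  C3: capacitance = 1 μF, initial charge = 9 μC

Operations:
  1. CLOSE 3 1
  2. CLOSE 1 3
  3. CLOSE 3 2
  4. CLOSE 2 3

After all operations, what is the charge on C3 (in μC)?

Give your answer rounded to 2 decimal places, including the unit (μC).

Initial: C1(4μF, Q=19μC, V=4.75V), C2(2μF, Q=19μC, V=9.50V), C3(1μF, Q=9μC, V=9.00V)
Op 1: CLOSE 3-1: Q_total=28.00, C_total=5.00, V=5.60; Q3=5.60, Q1=22.40; dissipated=7.225
Op 2: CLOSE 1-3: Q_total=28.00, C_total=5.00, V=5.60; Q1=22.40, Q3=5.60; dissipated=0.000
Op 3: CLOSE 3-2: Q_total=24.60, C_total=3.00, V=8.20; Q3=8.20, Q2=16.40; dissipated=5.070
Op 4: CLOSE 2-3: Q_total=24.60, C_total=3.00, V=8.20; Q2=16.40, Q3=8.20; dissipated=0.000
Final charges: Q1=22.40, Q2=16.40, Q3=8.20

Answer: 8.20 μC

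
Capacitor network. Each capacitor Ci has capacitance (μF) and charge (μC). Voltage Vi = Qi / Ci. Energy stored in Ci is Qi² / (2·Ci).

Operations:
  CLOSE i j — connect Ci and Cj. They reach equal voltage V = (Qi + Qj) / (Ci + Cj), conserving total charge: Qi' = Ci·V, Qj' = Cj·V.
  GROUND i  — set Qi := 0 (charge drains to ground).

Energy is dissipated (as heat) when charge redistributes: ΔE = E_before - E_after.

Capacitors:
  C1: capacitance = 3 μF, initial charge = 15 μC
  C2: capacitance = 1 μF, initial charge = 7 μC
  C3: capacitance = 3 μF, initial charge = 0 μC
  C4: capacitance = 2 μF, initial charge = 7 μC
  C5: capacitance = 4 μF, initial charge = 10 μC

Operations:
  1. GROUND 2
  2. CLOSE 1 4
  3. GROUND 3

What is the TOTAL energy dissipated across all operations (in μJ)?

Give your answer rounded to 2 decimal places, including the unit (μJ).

Answer: 25.85 μJ

Derivation:
Initial: C1(3μF, Q=15μC, V=5.00V), C2(1μF, Q=7μC, V=7.00V), C3(3μF, Q=0μC, V=0.00V), C4(2μF, Q=7μC, V=3.50V), C5(4μF, Q=10μC, V=2.50V)
Op 1: GROUND 2: Q2=0; energy lost=24.500
Op 2: CLOSE 1-4: Q_total=22.00, C_total=5.00, V=4.40; Q1=13.20, Q4=8.80; dissipated=1.350
Op 3: GROUND 3: Q3=0; energy lost=0.000
Total dissipated: 25.850 μJ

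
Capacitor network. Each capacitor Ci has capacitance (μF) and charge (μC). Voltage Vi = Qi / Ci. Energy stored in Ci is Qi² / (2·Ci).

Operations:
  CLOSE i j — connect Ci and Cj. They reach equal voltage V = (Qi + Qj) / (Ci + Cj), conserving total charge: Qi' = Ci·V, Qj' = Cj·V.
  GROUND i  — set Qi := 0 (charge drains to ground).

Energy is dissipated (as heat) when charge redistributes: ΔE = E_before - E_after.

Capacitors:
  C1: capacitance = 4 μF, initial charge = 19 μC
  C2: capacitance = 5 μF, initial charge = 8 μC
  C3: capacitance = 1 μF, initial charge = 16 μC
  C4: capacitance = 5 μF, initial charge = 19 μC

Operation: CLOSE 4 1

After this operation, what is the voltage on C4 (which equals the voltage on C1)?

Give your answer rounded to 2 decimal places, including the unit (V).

Initial: C1(4μF, Q=19μC, V=4.75V), C2(5μF, Q=8μC, V=1.60V), C3(1μF, Q=16μC, V=16.00V), C4(5μF, Q=19μC, V=3.80V)
Op 1: CLOSE 4-1: Q_total=38.00, C_total=9.00, V=4.22; Q4=21.11, Q1=16.89; dissipated=1.003

Answer: 4.22 V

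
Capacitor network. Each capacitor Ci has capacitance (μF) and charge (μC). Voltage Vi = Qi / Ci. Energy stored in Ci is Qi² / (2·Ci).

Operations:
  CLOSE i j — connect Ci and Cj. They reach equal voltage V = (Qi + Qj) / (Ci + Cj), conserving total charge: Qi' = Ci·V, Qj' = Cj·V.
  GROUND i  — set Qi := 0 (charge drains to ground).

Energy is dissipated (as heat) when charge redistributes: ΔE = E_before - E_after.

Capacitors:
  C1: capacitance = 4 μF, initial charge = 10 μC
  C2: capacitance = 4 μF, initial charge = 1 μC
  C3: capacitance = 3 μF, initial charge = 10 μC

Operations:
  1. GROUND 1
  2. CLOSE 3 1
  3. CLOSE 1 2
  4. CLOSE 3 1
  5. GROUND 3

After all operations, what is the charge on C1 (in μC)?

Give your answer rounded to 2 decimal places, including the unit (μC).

Answer: 4.37 μC

Derivation:
Initial: C1(4μF, Q=10μC, V=2.50V), C2(4μF, Q=1μC, V=0.25V), C3(3μF, Q=10μC, V=3.33V)
Op 1: GROUND 1: Q1=0; energy lost=12.500
Op 2: CLOSE 3-1: Q_total=10.00, C_total=7.00, V=1.43; Q3=4.29, Q1=5.71; dissipated=9.524
Op 3: CLOSE 1-2: Q_total=6.71, C_total=8.00, V=0.84; Q1=3.36, Q2=3.36; dissipated=1.389
Op 4: CLOSE 3-1: Q_total=7.64, C_total=7.00, V=1.09; Q3=3.28, Q1=4.37; dissipated=0.298
Op 5: GROUND 3: Q3=0; energy lost=1.788
Final charges: Q1=4.37, Q2=3.36, Q3=0.00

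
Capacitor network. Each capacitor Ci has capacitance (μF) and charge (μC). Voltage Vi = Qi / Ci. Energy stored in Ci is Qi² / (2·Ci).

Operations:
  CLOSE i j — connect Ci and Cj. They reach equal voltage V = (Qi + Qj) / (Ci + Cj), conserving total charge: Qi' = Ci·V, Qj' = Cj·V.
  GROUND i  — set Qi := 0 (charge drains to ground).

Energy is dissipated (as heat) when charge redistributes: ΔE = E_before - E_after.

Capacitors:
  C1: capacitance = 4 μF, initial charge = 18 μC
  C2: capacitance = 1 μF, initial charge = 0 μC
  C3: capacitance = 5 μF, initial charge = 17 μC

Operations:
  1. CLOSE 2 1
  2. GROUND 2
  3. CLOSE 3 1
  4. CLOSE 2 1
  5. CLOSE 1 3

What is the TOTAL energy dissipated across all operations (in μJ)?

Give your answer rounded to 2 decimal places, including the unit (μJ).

Answer: 20.03 μJ

Derivation:
Initial: C1(4μF, Q=18μC, V=4.50V), C2(1μF, Q=0μC, V=0.00V), C3(5μF, Q=17μC, V=3.40V)
Op 1: CLOSE 2-1: Q_total=18.00, C_total=5.00, V=3.60; Q2=3.60, Q1=14.40; dissipated=8.100
Op 2: GROUND 2: Q2=0; energy lost=6.480
Op 3: CLOSE 3-1: Q_total=31.40, C_total=9.00, V=3.49; Q3=17.44, Q1=13.96; dissipated=0.044
Op 4: CLOSE 2-1: Q_total=13.96, C_total=5.00, V=2.79; Q2=2.79, Q1=11.16; dissipated=4.869
Op 5: CLOSE 1-3: Q_total=28.61, C_total=9.00, V=3.18; Q1=12.72, Q3=15.89; dissipated=0.541
Total dissipated: 20.034 μJ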